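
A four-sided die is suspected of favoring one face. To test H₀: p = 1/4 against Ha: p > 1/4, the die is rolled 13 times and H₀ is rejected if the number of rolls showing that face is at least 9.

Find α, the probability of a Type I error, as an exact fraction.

66379/67108864

Under H₀, X ~ Binomial(13, 1/4), and α = P(X ≥ 9).
Adding the binomial terms for j = 9 through 13 with p = 1/4 yields 66379/67108864.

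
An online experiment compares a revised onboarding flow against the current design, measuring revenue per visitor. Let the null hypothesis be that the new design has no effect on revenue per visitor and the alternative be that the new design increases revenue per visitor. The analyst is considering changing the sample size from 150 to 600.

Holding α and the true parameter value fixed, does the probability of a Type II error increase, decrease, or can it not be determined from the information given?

It decreases.

A larger sample reduces the standard error, pulling the sampling distribution under Ha further from the non-rejection region.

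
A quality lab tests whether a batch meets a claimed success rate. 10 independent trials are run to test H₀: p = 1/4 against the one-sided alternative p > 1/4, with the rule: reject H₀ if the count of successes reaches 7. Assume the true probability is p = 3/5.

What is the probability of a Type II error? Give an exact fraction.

β = P(fail to reject H₀ | Ha true) = P(K ≤ 6 | p = 3/5), K ~ Binomial(10, 3/5).
Adding the binomial probabilities P(K=0)+…+P(K=6) at p = 3/5 gives 6032416/9765625.

6032416/9765625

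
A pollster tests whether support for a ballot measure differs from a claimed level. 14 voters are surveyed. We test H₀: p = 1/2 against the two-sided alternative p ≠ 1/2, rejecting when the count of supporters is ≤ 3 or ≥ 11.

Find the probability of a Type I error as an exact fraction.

235/4096

Under H₀, Y ~ Binomial(14, 1/2); α is the probability of landing in either tail, P(Y ≤ 3) + P(Y ≥ 11).
By symmetry, α = 2·P(Y ≤ 3) = 2·(1 + 14 + 91 + 364)/16384 = 940/16384 = 235/4096.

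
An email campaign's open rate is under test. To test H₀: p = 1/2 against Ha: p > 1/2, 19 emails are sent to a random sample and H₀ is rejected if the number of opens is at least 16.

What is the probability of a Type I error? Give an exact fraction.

The Type I error probability is α = P(K ≥ 16) computed under H₀, where K ~ Binomial(19, 1/2).
Summing the upper tail: (969 + 171 + 19 + 1) / 2^19 = 1160/524288 = 145/65536.

145/65536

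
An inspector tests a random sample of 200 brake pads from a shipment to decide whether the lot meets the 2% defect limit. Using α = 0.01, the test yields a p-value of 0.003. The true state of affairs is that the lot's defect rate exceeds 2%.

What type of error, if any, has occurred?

The conventional null hypothesis is that the lot's defect rate is 2% (within specification).
Since p = 0.003 < α = 0.01, H₀ is rejected.
H₀ is false (actually the lot's defect rate exceeds 2%).
The decision matches the true state — no error.

No error (correct decision).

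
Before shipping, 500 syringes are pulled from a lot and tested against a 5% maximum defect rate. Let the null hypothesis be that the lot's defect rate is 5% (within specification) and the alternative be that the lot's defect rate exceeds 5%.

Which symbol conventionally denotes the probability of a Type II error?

β

P(Type II error) = P(fail to reject H₀ | H₀ false) = β.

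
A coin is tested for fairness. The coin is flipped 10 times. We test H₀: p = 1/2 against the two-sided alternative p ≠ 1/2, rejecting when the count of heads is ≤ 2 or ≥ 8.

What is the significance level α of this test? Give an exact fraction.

Under H₀, K ~ Binomial(10, 1/2); α is the probability of landing in either tail, P(K ≤ 2) + P(K ≥ 8).
By symmetry, α = 2·P(K ≤ 2) = 2·(1 + 10 + 45)/1024 = 112/1024 = 7/64.

7/64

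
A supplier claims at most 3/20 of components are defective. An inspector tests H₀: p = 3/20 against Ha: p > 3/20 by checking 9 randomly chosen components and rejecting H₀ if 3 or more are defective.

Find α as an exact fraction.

4507308909/32000000000

The significance level is the probability, assuming p = 3/20, of seeing 3 or more defectives in 9 draws.
Computing the lower-tail complement: 1 − 27492691091/32000000000 = 4507308909/32000000000.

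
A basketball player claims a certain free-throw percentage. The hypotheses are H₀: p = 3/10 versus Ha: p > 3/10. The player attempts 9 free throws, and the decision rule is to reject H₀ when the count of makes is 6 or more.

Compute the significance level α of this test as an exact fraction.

12647421/500000000

The Type I error probability is α = P(S ≥ 6) computed under H₀, where S ~ Binomial(9, 3/10).
Summing C(9,j)(3/10)^j(7/10)^{9−j} for j = 6,…,9 gives 12647421/500000000.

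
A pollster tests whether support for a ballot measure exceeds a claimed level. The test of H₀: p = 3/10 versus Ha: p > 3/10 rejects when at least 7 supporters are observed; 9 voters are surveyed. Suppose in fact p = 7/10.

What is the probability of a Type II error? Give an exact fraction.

268584417/500000000

Under the alternative p = 7/10, K ~ Binomial(9, 7/10); β is the probability the test does not reject, P(K < 7).
Summing C(9,j)·(7/10)^j·(3/10)^{9-j} for j = 0..6 gives 268584417/500000000.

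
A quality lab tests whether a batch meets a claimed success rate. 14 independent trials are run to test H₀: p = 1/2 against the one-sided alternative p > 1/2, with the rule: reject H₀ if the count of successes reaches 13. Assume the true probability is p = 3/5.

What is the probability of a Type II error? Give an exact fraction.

A Type II error is failing to reject when Ha holds: with p = 3/5, β = P(Y ≤ 12).
Adding the binomial probabilities P(Y=0)+…+P(Y=12) at p = 3/5 gives 6054091612/6103515625.

6054091612/6103515625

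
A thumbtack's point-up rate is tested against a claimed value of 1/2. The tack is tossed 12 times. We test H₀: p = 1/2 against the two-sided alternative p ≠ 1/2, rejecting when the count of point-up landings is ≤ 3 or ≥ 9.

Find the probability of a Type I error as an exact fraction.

299/2048

Under H₀, Y ~ Binomial(12, 1/2); α is the probability of landing in either tail, P(Y ≤ 3) + P(Y ≥ 9).
By symmetry, α = 2·P(Y ≤ 3) = 2·(1 + 12 + 66 + 220)/4096 = 598/4096 = 299/2048.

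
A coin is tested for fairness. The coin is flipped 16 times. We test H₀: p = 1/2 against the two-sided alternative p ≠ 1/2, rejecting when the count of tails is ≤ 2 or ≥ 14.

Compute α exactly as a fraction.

137/32768

Under H₀, Y ~ Binomial(16, 1/2); α is the probability of landing in either tail, P(Y ≤ 2) + P(Y ≥ 14).
Each tail has probability (1 + 16 + 120)/65536; doubling gives α = 274/65536 = 137/32768.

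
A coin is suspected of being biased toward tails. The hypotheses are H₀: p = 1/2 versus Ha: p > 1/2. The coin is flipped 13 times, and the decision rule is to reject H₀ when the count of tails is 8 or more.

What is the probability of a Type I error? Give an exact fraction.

595/2048

The Type I error probability is α = P(K ≥ 8) computed under H₀, where K ~ Binomial(13, 1/2).
Summing the upper tail: (1287 + 715 + 286 + 78 + 13 + 1) / 2^13 = 2380/8192 = 595/2048.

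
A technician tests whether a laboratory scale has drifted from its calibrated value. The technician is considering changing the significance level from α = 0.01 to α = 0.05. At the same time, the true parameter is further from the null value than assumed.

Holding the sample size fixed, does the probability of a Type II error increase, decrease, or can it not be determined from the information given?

It decreases.

With a larger α the critical value moves toward the center, so more of the Ha sampling distribution lies in the rejection region. A larger true effect moves the Ha sampling distribution further from the H₀ critical value, making rejection more likely when Ha is true. Both changes push β in the same direction.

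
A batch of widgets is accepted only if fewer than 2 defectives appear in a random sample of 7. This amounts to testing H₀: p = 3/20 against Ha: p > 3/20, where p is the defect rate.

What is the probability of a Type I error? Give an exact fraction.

181386189/640000000

Under H₀, K ~ Binomial(7, 3/20); the Type I error rate is P(K ≥ 2).
Via the complement, α = 1 − Σ_{j=0}^{1} C(7,j)(3/20)^j(17/20)^{7-j} = 181386189/640000000.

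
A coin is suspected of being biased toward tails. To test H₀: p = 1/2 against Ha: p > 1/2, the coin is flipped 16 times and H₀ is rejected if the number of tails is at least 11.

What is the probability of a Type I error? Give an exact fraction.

6885/65536

α = P(reject H₀ | H₀ true) = P(X ≥ 11 | p = 1/2), with X ~ Binomial(16, 1/2).
P(X ≥ 11) = [C(16,11) + C(16,12) + C(16,13) + C(16,14) + C(16,15) + C(16,16)] / 2^16 = (4368 + 1820 + 560 + 120 + 16 + 1) / 65536 = 6885/65536.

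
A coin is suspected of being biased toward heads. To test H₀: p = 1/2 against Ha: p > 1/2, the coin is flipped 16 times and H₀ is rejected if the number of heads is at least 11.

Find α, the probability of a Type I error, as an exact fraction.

6885/65536

The Type I error probability is α = P(X ≥ 11) computed under H₀, where X ~ Binomial(16, 1/2).
That's C(16,11) + C(16,12) + C(16,13) + C(16,14) + C(16,15) + C(16,16) over 2^16, i.e. (4368 + 1820 + 560 + 120 + 16 + 1)/65536 = 6885/65536.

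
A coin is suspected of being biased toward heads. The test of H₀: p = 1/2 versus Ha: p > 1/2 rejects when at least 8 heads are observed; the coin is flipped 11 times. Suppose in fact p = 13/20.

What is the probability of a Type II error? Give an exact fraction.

A Type II error is failing to reject when Ha holds: with p = 13/20, β = P(X ≤ 7).
Equivalently, β = 1 − P(X ≥ 8) = 2941183244209/5120000000000.

2941183244209/5120000000000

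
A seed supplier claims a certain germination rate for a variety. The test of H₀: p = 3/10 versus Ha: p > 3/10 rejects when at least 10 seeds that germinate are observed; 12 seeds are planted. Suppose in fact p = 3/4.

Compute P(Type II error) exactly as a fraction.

A Type II error is failing to reject when Ha holds: with p = 3/4, β = P(K ≤ 9).
Adding the binomial probabilities P(K=0)+…+P(K=9) at p = 3/4 gives 10222777/16777216.

10222777/16777216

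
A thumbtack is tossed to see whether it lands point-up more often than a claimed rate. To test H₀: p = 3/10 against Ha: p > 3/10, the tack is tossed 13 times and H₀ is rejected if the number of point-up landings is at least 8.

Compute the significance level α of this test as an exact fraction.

α = P(reject H₀ | H₀ true) = P(X ≥ 8 | p = 3/10), with X ~ Binomial(13, 3/10).
Summing C(13,j)(3/10)^j(7/10)^{13−j} for j = 8,…,13 gives 45557031771/2500000000000.

45557031771/2500000000000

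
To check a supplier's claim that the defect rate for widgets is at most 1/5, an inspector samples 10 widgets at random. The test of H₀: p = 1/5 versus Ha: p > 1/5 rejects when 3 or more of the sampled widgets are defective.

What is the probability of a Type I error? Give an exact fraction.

3146489/9765625

Under H₀, X ~ Binomial(10, 1/5); the Type I error rate is P(X ≥ 3).
Via the complement, α = 1 − Σ_{j=0}^{2} C(10,j)(1/5)^j(4/5)^{10-j} = 3146489/9765625.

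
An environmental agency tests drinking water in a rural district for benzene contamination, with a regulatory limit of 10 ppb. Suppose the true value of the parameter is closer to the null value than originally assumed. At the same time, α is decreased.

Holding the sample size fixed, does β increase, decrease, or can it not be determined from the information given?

It increases.

A smaller true effect puts the Ha sampling distribution closer to H₀, so more of it falls in the non-rejection region. Tightening α shrinks the rejection region. When Ha holds, fewer sample outcomes clear the stricter threshold, so more fall in the acceptance region. Both changes push β in the same direction.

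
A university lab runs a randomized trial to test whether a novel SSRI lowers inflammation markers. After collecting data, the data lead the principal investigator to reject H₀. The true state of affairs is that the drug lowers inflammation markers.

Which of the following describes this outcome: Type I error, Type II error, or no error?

The conventional null hypothesis here is that the drug has no effect on inflammation markers.
The test rejected a false H₀ — the decision matches the true state.

No error (correct decision).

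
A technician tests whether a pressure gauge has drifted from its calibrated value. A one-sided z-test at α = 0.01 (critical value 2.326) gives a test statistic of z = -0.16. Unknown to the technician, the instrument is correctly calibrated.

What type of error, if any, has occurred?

The conventional null hypothesis is that the instrument is correctly calibrated.
Since z = -0.16 ≤ z* = 2.326, H₀ is not rejected.
H₀ is true (actually the instrument is correctly calibrated).
The decision matches the true state — no error.

Neither — the decision is correct.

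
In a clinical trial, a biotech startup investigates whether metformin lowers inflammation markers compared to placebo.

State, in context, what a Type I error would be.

With the conventional null hypothesis that the drug has no effect on inflammation markers:
A Type I error is rejecting H₀ when H₀ is true.
Here that means concluding that the drug is effective when actually the drug has no effect on inflammation markers.

A Type I error would mean concluding that the drug lowers inflammation markers when in fact the drug has no effect on inflammation markers.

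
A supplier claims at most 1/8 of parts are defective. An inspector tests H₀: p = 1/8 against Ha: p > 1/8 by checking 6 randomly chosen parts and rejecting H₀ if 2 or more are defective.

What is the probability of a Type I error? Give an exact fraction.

43653/262144

The significance level is the probability, assuming p = 1/8, of seeing 2 or more defectives in 6 draws.
α = 1 − P(K ≤ 1) = 1 − 218491/262144 = 43653/262144.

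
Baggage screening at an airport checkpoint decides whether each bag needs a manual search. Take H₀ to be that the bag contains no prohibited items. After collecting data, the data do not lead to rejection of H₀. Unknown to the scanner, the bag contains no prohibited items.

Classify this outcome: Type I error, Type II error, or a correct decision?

The test retained a true H₀ — the decision matches the true state.

Neither — the decision is correct.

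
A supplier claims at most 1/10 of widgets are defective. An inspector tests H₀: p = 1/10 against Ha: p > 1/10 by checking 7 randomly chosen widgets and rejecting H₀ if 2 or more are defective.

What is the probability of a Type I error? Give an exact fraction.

α = P(reject H₀ | H₀ true) = P(S ≥ 2 | p = 1/10), S ~ Binomial(7, 1/10).
Via the complement, α = 1 − Σ_{j=0}^{1} C(7,j)(1/10)^j(9/10)^{7-j} = 93559/625000.

93559/625000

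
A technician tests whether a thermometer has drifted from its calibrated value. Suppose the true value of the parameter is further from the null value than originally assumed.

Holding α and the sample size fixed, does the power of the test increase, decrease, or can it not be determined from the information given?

It increases.

The further the true parameter sits from the null value, the more of the Ha sampling distribution falls in the rejection region.
Since power = 1 − β and β decreases, power increases.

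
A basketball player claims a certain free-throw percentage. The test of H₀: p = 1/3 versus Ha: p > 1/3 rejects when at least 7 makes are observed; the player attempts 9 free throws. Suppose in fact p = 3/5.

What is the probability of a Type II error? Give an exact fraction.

Under the alternative p = 3/5, Y ~ Binomial(9, 3/5); β is the probability the test does not reject, P(Y < 7).
Adding the binomial probabilities P(Y=0)+…+P(Y=6) at p = 3/5 gives 1500416/1953125.

1500416/1953125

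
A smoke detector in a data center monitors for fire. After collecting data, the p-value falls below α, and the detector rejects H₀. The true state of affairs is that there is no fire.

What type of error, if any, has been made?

Type I error

The conventional null hypothesis here is that there is no fire.
H₀ was rejected, but H₀ is actually true.
Rejecting a true null hypothesis is a Type I error (false positive).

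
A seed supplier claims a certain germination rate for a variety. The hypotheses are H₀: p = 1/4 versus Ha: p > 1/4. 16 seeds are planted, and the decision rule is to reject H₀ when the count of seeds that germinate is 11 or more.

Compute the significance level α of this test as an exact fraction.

The Type I error probability is α = P(K ≥ 11) computed under H₀, where K ~ Binomial(16, 1/4).
Adding the binomial terms for j = 11 through 16 with p = 1/4 yields 1225093/4294967296.

1225093/4294967296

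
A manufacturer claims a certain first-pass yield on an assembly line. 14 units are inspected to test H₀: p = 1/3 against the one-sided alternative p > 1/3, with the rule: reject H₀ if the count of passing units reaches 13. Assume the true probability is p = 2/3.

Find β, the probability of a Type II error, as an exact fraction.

β = P(fail to reject H₀ | Ha true) = P(S ≤ 12 | p = 2/3), S ~ Binomial(14, 2/3).
Summing C(14,j)·(2/3)^j·(1/3)^{14-j} for j = 0..12 gives 4651897/4782969.

4651897/4782969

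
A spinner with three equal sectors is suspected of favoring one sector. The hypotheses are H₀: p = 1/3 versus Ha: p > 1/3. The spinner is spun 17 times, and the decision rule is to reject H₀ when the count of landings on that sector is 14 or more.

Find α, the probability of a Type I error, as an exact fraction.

6019/129140163

The Type I error probability is α = P(X ≥ 14) computed under H₀, where X ~ Binomial(17, 1/3).
Summing C(17,j)(1/3)^j(2/3)^{17−j} for j = 14,…,17 gives 6019/129140163.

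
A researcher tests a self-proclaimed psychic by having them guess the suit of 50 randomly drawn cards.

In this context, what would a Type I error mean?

With the conventional null hypothesis that the subject is guessing at random (p = 1/4):
A Type I error is rejecting H₀ when H₀ is true.
Here that means concluding the subject has some ability beyond chance when actually the subject is guessing at random (p = 1/4).

A Type I error would mean concluding that the subject performs better than chance when in fact the subject is guessing at random (p = 1/4).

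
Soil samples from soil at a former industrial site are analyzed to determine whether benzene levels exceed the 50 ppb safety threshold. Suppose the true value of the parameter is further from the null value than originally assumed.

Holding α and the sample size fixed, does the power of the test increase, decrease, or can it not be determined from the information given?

It increases.

The further the true parameter sits from the null value, the more of the Ha sampling distribution falls in the rejection region.
Since power = 1 − β and β decreases, power increases.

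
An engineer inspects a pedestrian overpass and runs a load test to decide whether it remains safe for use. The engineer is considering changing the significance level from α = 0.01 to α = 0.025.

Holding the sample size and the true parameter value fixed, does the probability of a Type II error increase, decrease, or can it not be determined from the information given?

It decreases.

Relaxing α lowers the evidence threshold; under Ha, outcomes that previously fell short now trigger rejection.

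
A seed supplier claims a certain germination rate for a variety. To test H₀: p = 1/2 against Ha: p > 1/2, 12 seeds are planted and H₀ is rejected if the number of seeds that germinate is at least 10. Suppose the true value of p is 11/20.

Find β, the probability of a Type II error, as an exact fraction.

784677287856069/819200000000000

A Type II error is failing to reject when Ha holds: with p = 11/20, β = P(X ≤ 9).
Adding the binomial probabilities P(X=0)+…+P(X=9) at p = 11/20 gives 784677287856069/819200000000000.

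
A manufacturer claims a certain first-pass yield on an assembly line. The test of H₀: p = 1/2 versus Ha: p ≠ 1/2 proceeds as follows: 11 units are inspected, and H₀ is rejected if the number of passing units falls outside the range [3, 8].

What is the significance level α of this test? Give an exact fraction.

67/1024

α = P(Y ≤ 2 or Y ≥ 9 | p = 1/2), Y ~ Binomial(11, 1/2).
By symmetry, α = 2·P(Y ≤ 2) = 2·(1 + 11 + 55)/2048 = 134/2048 = 67/1024.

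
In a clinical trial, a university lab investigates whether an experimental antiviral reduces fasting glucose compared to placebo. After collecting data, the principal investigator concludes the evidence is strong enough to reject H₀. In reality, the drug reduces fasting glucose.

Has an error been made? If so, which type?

The conventional null hypothesis here is that the drug has no effect on fasting glucose.
The test rejected a false H₀ — the decision matches the true state.

No error (correct decision).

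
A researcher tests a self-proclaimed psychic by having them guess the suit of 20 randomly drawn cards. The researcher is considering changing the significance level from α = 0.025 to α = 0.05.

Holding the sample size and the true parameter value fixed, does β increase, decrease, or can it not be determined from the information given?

It decreases.

A larger α widens the rejection region, so when the alternative is true more outcomes lead to rejection — failing to reject becomes less likely.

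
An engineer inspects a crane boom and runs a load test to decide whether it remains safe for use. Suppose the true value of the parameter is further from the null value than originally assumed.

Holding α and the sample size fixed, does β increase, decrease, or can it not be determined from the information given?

A bigger departure from H₀ is easier for the test to detect, so it fails to reject less often.

It decreases.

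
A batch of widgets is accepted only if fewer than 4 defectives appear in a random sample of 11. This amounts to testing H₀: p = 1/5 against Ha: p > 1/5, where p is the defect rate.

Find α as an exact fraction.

12589/78125

Under H₀, Y ~ Binomial(11, 1/5); the Type I error rate is P(Y ≥ 4).
Via the complement, α = 1 − Σ_{j=0}^{3} C(11,j)(1/5)^j(4/5)^{11-j} = 12589/78125.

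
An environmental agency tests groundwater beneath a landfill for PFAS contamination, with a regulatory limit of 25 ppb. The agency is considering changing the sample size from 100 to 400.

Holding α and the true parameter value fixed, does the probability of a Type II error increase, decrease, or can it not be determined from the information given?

It decreases.

Increasing n separates the H₀ and Ha sampling distributions, so under Ha fewer outcomes land in the acceptance region.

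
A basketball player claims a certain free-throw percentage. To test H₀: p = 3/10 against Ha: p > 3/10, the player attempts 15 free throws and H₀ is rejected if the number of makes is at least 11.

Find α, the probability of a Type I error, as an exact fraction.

672234069807/1000000000000000

The Type I error probability is α = P(K ≥ 11) computed under H₀, where K ~ Binomial(15, 3/10).
Adding the binomial terms for j = 11 through 15 with p = 3/10 yields 672234069807/1000000000000000.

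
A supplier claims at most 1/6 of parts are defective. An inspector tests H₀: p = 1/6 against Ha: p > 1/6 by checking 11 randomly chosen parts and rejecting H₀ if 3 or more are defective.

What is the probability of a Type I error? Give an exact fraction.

3671303/13436928

α = P(reject H₀ | H₀ true) = P(X ≥ 3 | p = 1/6), X ~ Binomial(11, 1/6).
Via the complement, α = 1 − Σ_{j=0}^{2} C(11,j)(1/6)^j(5/6)^{11-j} = 3671303/13436928.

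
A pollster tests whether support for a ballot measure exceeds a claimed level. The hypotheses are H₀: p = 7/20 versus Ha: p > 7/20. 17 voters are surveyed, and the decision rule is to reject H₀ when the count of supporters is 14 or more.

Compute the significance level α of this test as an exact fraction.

The Type I error probability is α = P(Y ≥ 14) computed under H₀, where Y ~ Binomial(17, 7/20).
Adding the binomial terms for j = 14 through 17 with p = 7/20 yields 56496660191394549/655360000000000000000.

56496660191394549/655360000000000000000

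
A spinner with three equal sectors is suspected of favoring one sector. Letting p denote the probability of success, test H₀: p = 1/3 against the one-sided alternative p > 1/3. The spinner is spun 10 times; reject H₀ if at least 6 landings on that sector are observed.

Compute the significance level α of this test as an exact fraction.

Under H₀, X ~ Binomial(10, 1/3), and α = P(X ≥ 6).
P(X ≥ 6) = Σ_{j=6}^{10} C(10,j)·(1/3)^j·(2/3)^{10-j} = 1507/19683.

1507/19683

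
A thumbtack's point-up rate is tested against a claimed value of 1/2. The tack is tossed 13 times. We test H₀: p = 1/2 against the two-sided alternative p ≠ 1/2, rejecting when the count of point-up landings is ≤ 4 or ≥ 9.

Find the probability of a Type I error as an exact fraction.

The significance level is the null-hypothesis probability of the rejection region {≤4} ∪ {≥9}.
Each tail has probability (1 + 13 + 78 + 286 + 715)/8192; doubling gives α = 2186/8192 = 1093/4096.

1093/4096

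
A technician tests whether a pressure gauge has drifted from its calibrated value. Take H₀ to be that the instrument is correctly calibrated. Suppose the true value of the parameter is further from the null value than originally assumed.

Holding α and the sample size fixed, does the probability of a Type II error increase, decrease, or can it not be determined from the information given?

A bigger departure from H₀ is easier for the test to detect, so it fails to reject less often.

It decreases.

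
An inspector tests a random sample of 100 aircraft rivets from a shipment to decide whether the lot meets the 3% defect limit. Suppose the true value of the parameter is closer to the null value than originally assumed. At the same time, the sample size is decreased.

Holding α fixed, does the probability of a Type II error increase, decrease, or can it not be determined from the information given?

A smaller true effect puts the Ha sampling distribution closer to H₀, so more of it falls in the non-rejection region. With less data the test statistic is noisier; under Ha, more outcomes land inside the acceptance region. Both changes push β in the same direction.

It increases.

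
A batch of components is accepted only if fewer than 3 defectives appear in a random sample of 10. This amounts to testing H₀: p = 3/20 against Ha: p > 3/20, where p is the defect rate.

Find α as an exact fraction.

460297010259/2560000000000

The significance level is the probability, assuming p = 3/20, of seeing 3 or more defectives in 10 draws.
Computing the lower-tail complement: 1 − 2099702989741/2560000000000 = 460297010259/2560000000000.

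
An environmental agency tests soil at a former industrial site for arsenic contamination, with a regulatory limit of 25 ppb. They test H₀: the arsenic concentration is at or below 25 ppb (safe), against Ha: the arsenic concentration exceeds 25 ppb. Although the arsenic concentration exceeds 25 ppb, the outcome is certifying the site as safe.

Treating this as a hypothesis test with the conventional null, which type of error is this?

Type II error

'Certifying the site as safe' corresponds to failing to reject H₀.
H₀ was not rejected but H₀ is false — a Type II error (false negative).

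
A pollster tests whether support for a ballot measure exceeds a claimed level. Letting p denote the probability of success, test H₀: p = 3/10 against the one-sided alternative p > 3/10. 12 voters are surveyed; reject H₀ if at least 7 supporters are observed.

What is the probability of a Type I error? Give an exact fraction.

α = P(reject H₀ | H₀ true) = P(S ≥ 7 | p = 3/10), with S ~ Binomial(12, 3/10).
Adding the binomial terms for j = 7 through 12 with p = 3/10 yields 19300421529/500000000000.

19300421529/500000000000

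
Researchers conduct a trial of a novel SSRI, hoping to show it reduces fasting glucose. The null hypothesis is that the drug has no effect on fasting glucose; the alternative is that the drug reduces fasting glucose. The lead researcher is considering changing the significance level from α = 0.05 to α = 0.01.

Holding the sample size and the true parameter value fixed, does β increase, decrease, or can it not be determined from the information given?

It increases.

Tightening α shrinks the rejection region. When Ha holds, fewer sample outcomes clear the stricter threshold, so more fall in the acceptance region.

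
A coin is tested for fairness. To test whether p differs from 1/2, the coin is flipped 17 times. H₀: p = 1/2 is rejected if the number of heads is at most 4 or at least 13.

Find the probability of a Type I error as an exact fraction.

1607/32768

The significance level is the null-hypothesis probability of the rejection region {≤4} ∪ {≥13}.
Each tail has probability (1 + 17 + 136 + 680 + 2380)/131072; doubling gives α = 6428/131072 = 1607/32768.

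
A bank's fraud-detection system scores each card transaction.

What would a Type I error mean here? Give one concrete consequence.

A Type I error would mean concluding that the transaction is fraudulent when in fact the transaction is legitimate. Consequence: a legitimate purchase is declined and the customer's card is frozen.

With the conventional null hypothesis that the transaction is legitimate:
A Type I error is rejecting H₀ when H₀ is true.
Here that means blocking the transaction and freezing the card when actually the transaction is legitimate.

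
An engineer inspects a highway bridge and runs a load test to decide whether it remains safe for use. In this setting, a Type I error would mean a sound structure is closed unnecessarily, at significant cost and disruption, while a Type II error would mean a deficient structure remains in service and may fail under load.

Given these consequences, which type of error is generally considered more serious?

Type II error

The Type II consequence (a deficient structure remains in service and may fail under load) is more severe than the Type I consequence (a sound structure is closed unnecessarily, at significant cost and disruption).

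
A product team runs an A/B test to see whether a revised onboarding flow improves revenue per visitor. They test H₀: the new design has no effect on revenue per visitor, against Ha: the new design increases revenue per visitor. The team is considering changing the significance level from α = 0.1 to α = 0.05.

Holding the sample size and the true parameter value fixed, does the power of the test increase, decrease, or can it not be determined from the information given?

It decreases.

A smaller α moves the rejection region further into the tail. With the alternative true, more outcomes now fall outside the rejection region, so failing to reject becomes more likely.
Since power = 1 − β and β increases, power decreases.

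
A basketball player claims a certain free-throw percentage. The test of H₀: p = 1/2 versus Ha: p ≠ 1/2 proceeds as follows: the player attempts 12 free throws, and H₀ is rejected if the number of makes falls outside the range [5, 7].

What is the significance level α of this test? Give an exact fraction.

Under H₀, K ~ Binomial(12, 1/2); α is the probability of landing in either tail, P(K ≤ 4) + P(K ≥ 8).
The two tails are symmetric, so α = 2·(1 + 12 + 66 + 220 + 495)/2^12 = 1588/4096 = 397/1024.

397/1024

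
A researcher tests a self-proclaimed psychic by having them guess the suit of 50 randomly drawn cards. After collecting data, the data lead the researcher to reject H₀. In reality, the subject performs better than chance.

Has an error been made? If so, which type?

The conventional null hypothesis here is that the subject is guessing at random (p = 1/4).
The test rejected a false H₀ — the decision matches the true state.

No error (correct decision).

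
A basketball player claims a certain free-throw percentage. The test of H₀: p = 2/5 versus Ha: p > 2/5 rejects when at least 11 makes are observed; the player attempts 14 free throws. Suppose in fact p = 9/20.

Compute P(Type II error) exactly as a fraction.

809836111480091663/819200000000000000

β = P(fail to reject H₀ | Ha true) = P(K ≤ 10 | p = 9/20), K ~ Binomial(14, 9/20).
Equivalently, β = 1 − P(K ≥ 11) = 809836111480091663/819200000000000000.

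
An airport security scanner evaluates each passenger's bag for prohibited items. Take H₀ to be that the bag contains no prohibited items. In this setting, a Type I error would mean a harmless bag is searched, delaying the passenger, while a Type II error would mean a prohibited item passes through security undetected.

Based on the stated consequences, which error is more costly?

Type II error

The Type II consequence (a prohibited item passes through security undetected) is more severe than the Type I consequence (a harmless bag is searched, delaying the passenger).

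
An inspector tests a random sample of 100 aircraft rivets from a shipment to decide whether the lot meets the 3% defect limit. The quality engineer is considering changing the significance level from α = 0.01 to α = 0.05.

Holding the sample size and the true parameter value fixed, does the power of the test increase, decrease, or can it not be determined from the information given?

It increases.

Relaxing α lowers the evidence threshold; under Ha, outcomes that previously fell short now trigger rejection.
Since power = 1 − β and β decreases, power increases.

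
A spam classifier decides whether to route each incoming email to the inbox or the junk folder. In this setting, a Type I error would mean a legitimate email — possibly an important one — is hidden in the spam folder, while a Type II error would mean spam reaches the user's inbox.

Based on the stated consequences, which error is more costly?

Type I error

The Type I consequence (a legitimate email — possibly an important one — is hidden in the spam folder) is more severe than the Type II consequence (spam reaches the user's inbox).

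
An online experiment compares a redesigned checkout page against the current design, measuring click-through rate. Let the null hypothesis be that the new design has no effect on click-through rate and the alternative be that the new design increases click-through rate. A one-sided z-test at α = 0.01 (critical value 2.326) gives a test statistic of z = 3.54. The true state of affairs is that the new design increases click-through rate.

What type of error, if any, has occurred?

Neither — the decision is correct.

Since z = 3.54 > z* = 2.326, H₀ is rejected.
H₀ is false (actually the new design increases click-through rate).
The decision matches the true state — no error.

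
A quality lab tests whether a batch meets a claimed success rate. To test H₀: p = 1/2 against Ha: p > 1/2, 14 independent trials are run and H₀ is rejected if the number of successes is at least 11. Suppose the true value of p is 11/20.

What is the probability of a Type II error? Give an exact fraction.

A Type II error is failing to reject when Ha holds: with p = 11/20, β = P(X ≤ 10).
Summing C(14,j)·(11/20)^j·(9/20)^{14-j} for j = 0..10 gives 767413934602409223/819200000000000000.

767413934602409223/819200000000000000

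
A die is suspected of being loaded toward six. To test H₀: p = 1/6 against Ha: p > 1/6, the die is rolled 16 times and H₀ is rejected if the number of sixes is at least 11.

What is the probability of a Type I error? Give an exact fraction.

4953527/940369969152

α = P(reject H₀ | H₀ true) = P(K ≥ 11 | p = 1/6), with K ~ Binomial(16, 1/6).
Adding the binomial terms for j = 11 through 16 with p = 1/6 yields 4953527/940369969152.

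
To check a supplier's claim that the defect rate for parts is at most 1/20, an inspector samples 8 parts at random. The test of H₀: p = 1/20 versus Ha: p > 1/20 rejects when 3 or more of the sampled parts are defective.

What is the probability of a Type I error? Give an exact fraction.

α = P(reject H₀ | H₀ true) = P(X ≥ 3 | p = 1/20), X ~ Binomial(8, 1/20).
α = 1 − P(X ≤ 2) = 1 − 25451821621/25600000000 = 148178379/25600000000.

148178379/25600000000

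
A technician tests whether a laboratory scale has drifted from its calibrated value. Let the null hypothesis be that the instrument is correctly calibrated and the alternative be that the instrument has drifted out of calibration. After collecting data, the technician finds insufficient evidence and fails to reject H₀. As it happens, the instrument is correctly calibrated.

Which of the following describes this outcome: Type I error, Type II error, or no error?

No error — this is a correct decision.

The test retained a true H₀ — the decision matches the true state.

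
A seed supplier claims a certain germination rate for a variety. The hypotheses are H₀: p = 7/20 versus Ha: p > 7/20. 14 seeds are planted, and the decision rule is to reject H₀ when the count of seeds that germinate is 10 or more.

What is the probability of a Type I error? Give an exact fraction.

Under H₀, S ~ Binomial(14, 7/20), and α = P(S ≥ 10).
Adding the binomial terms for j = 10 through 14 with p = 7/20 yields 1977660911219567/327680000000000000.

1977660911219567/327680000000000000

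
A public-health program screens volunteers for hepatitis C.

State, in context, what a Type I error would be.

With the conventional null hypothesis that the patient does not have hepatitis C:
A Type I error is rejecting H₀ when H₀ is true.
Here that means flagging the patient as positive and ordering follow-up testing when actually the patient does not have hepatitis C.

A Type I error would mean concluding that the patient has hepatitis C when in fact the patient does not have hepatitis C.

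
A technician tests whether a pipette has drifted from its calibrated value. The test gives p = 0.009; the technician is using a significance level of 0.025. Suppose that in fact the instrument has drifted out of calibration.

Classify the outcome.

Neither — the decision is correct.

The conventional null hypothesis is that the instrument is correctly calibrated.
Since p = 0.009 < α = 0.025, H₀ is rejected.
H₀ is false (actually the instrument has drifted out of calibration).
The decision matches the true state — no error.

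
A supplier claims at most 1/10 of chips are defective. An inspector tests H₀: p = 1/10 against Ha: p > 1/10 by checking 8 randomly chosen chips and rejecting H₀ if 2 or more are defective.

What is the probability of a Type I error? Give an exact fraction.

Under H₀, S ~ Binomial(8, 1/10); the Type I error rate is P(S ≥ 2).
Via the complement, α = 1 − Σ_{j=0}^{1} C(8,j)(1/10)^j(9/10)^{8-j} = 18689527/100000000.

18689527/100000000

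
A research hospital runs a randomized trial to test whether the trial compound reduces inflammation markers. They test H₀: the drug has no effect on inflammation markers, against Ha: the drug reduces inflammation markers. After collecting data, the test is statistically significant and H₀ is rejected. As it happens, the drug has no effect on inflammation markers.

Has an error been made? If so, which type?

H₀ was rejected, but H₀ is actually true.
Rejecting a true null hypothesis is a Type I error (false positive).

Type I error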